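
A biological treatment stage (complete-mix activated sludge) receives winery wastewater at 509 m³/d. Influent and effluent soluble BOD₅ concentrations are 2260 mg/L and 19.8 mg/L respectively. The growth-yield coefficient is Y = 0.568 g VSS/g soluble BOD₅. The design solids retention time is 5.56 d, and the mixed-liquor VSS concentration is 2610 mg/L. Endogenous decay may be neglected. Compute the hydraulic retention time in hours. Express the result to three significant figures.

Biomass mass balance (decay neglected): V·X = Y·Q·(S₀ − S)·θ_c, so V = 0.568 × 509 × (2260 − 19.8) × 5.56 / 2610 = 1380 m³.
HRT = V/Q = 1380 m³ / 509 m³·d⁻¹ = 2.711 d × 24 = 65.05 h.

τ ≈ 65.1 h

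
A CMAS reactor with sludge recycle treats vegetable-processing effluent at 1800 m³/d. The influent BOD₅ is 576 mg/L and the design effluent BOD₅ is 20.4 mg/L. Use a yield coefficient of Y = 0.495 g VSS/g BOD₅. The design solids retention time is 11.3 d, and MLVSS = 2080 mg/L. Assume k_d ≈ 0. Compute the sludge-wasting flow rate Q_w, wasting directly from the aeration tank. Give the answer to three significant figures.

Q_w ≈ 238 m³/d

With k_d = 0 the design equation reduces to V = Y Q (S₀−S) θ_c / X = 0.495 × 1800 × (576 − 20.4) × 11.3 / 2080 = 2689 m³.
For wasting at MLVSS concentration, Q_w = V/θ_c = 2689/11.3 = 238.0 m³/d.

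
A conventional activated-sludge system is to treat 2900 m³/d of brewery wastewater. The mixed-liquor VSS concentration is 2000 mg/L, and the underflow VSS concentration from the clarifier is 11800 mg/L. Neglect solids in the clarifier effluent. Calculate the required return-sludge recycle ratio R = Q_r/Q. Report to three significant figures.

Solids balance on the clarifier gives (1+R)X = R·X_r, so R = X/(X_r − X) = 2000 / (11800 − 2000) = 0.2041.

R ≈ 0.204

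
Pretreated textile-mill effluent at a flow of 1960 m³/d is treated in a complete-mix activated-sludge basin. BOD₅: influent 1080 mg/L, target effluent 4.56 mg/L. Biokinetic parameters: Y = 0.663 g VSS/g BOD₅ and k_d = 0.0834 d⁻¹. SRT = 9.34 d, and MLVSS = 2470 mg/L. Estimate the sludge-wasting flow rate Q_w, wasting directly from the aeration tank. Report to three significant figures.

From the SRT design equation V = Y Q (S₀−S) θ_c / [X (1 + k_d θ_c)] = 0.663 × 1960 × (1080 − 4.56) × 9.34 / [2470 × (1 + 0.0834 × 9.34)] = 1.31×10^7 / 4394 = 2971 m³.
For wasting at MLVSS concentration, Q_w = V/θ_c = 2971/9.34 = 318.0 m³/d.

Q_w ≈ 318 m³/d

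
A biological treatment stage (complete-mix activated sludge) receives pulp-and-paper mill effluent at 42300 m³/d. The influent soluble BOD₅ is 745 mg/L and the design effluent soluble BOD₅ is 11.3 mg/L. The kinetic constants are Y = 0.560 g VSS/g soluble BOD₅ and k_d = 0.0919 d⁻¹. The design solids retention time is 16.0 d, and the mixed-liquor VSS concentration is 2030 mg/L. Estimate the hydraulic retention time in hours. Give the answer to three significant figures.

τ ≈ 31.5 h

Steady-state biomass mass balance: V·X·(1 + k_d·θ_c) = Y·Q·(S₀ − S)·θ_c, so V = 0.560 × 42300 × (745 − 11.3) × 16.0 / [2030 × (1 + 0.0919 × 16.0)] = 2.78×10^8 / 5015 = 55450 m³.
HRT = V/Q = 55450 m³ / 42300 m³·d⁻¹ = 1.311 d × 24 = 31.46 h.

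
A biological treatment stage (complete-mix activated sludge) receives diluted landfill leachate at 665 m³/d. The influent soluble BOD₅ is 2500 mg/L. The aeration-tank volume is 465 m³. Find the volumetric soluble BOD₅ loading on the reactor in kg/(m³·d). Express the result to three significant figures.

L_v = Q S₀ / V = 665 × 2500 × 10⁻³ / 465.0 = 3.575 kg/(m³·d).

L_v ≈ 3.58 kg soluble BOD₅/(m³·d)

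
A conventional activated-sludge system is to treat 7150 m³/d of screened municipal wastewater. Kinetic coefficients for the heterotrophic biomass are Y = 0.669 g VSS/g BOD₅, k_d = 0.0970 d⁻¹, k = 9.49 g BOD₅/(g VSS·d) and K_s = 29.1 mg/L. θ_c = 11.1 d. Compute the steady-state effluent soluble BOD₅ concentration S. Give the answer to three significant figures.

Effluent substrate depends only on kinetics and SRT: S = K_s(1 + k_d θ_c) / [θ_c(Yk − k_d) − 1] = 29.1 × (1 + 0.0970 × 11.1) / [11.1 × (0.669 × 9.49 − 0.0970) − 1] = 60.43 / 68.40 = 0.8836 mg/L.

S ≈ 0.884 mg/L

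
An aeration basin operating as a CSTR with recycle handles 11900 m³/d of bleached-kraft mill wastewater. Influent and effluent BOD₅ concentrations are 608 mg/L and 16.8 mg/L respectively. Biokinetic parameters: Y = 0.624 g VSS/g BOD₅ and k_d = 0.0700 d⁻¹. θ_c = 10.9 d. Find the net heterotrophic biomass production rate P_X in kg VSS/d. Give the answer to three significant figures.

Y_obs = Y / (1 + k_d θ_c) = 0.624 / (1 + 0.0700 × 10.9) = 0.624 / 1.763 = 0.3539.
Q·(S₀ − S) = 11900 × (608 − 16.8) × 10⁻³ = 7035 kg/d removed.
So the net sludge growth is P_X = 0.3539 × 7035 = 2490 kg VSS/d.

P_X ≈ 2490 kg VSS/d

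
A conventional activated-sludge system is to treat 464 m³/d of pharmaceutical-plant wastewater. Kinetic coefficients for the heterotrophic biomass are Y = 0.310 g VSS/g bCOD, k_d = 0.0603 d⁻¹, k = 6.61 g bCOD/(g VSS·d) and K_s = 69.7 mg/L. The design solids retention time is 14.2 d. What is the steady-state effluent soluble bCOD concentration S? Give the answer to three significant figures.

S ≈ 4.75 mg/L

For a completely mixed reactor with recycle the Lawrence–McCarty relation gives S = K_s·(1 + k_d·θ_c) / [θ_c·(Y·k − k_d) − 1] = 69.7 × (1 + 0.0603 × 14.2) / [14.2 × (0.310 × 6.61 − 0.0603) − 1] = 129.4 / 27.24 = 4.750 mg/L.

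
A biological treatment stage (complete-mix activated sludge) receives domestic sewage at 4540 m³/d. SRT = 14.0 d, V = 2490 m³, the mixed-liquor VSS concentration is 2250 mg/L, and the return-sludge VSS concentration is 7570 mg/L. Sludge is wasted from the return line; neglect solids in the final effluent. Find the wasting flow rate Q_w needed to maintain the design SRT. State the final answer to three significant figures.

Q_w ≈ 52.9 m³/d

Q_w = (V·X)/(θ_c X_r) = 2490 × 2250 / (14.0 × 7570) = 52.86 m³/d.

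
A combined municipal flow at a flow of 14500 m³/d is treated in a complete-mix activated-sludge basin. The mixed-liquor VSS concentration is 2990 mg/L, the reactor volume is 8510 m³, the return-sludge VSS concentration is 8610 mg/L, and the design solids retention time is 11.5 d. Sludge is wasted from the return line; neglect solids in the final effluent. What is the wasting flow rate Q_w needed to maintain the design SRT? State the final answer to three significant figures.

Q_w = (V·X)/(θ_c X_r) = 8510 × 2990 / (11.5 × 8610) = 257.0 m³/d.

Q_w ≈ 257 m³/d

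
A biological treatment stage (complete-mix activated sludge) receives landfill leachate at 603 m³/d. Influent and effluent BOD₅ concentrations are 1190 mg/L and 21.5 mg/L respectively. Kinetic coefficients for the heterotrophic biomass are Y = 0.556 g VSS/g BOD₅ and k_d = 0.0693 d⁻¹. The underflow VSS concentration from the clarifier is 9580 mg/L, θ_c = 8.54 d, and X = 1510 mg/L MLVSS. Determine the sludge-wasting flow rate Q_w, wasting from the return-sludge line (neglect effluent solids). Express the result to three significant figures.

Q_w ≈ 25.7 m³/d

Rearranging the biomass balance for a CMAS with decay, V = Y·Q·ΔS·θ_c / [X·(1+k_d θ_c)] = 0.556 × 603 × (1190 − 21.5) × 8.54 / [1510 × (1 + 0.0693 × 8.54)] = 3.35×10^6 / 2404 = 1392 m³.
θ_c = V·X/(Q_w·X_r) when wasting from the recycle, so Q_w = V·X/(θ_c·X_r) = 1392 × 1510 / (8.54 × 9580) = 25.69 m³/d.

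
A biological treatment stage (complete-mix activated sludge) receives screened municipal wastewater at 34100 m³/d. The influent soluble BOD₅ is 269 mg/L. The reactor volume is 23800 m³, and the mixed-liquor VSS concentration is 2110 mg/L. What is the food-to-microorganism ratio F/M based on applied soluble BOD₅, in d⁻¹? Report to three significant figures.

F/M = applied load / biomass = Q·S₀/(V·X) = 34100 × 269 / (23800 × 2110) = 0.1827 d⁻¹.

F/M ≈ 0.183 d⁻¹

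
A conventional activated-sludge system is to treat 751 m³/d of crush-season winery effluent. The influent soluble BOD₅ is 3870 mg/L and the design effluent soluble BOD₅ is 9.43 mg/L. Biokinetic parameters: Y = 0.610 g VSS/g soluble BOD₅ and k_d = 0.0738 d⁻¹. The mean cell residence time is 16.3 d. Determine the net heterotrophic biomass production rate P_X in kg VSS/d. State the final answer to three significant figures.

The observed yield is Y_obs = Y/(1 + k_d·θ_c) = 0.610 / (1 + 0.0738 × 16.3) = 0.610 / 2.203 = 0.2769 g VSS per g soluble BOD₅ removed.
Mass of soluble BOD₅ removed per day: Q(S₀ − S) = 751 × 3861 g/m³ = 2899 kg/d.
P_X = Y_obs · Q(S₀ − S) = 0.2769 × 2899 = 802.8 kg VSS/d.

P_X ≈ 803 kg VSS/d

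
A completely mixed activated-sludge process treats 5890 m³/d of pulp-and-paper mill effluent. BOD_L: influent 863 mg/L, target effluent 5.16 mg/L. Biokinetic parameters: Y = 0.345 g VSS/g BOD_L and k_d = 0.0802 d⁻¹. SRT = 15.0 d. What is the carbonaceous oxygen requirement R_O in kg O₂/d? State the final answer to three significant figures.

R_O ≈ 3930 kg O₂/d

Y_obs = Y / (1 + k_d θ_c) = 0.345 / (1 + 0.0802 × 15.0) = 0.345 / 2.203 = 0.1566.
Substrate removed = Q·(S₀ − S) = 5890 m³/d × (863 − 5.16) g/m³ = 5.05×10^6 g/d = 5053 kg/d.
P_X = Y_obs·Q·(S₀ − S) = 0.1566 × 5053 = 791.3 kg VSS/d.
Carbonaceous O₂ demand = substrate oxidised − cell-mass equivalent = 5053 − 1.42 × 791.3 = 3929 kg O₂/d.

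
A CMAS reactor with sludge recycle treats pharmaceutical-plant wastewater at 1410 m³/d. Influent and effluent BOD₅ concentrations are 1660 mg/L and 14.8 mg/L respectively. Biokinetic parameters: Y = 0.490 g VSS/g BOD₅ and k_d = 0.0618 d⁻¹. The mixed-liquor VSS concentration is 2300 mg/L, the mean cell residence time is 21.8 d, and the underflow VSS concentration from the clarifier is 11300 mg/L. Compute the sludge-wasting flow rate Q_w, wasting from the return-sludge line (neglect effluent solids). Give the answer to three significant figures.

Steady-state biomass mass balance: V·X·(1 + k_d·θ_c) = Y·Q·(S₀ − S)·θ_c, so V = 0.490 × 1410 × (1660 − 14.8) × 21.8 / [2300 × (1 + 0.0618 × 21.8)] = 2.48×10^7 / 5399 = 4590 m³.
Wasting from the return line (neglecting effluent solids): Q_w = V·X / (θ_c·X_r) = 4590 × 2300 / (21.8 × 11300) = 42.85 m³/d.

Q_w ≈ 42.9 m³/d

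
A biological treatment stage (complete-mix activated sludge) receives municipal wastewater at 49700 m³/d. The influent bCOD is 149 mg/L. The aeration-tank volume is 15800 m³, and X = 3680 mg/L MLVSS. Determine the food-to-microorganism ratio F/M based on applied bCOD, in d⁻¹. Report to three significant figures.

F/M ≈ 0.127 d⁻¹

Food-to-microorganism ratio F/M = Q S₀ / (V X) = 49700 × 149 / (15800 × 3680) = 0.1274 d⁻¹.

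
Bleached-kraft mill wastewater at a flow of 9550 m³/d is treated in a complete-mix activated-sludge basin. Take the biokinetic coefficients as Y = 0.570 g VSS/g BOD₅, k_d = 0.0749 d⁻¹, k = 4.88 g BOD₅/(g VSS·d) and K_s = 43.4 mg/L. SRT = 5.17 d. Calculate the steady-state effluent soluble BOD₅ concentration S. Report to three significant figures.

Effluent substrate depends only on kinetics and SRT: S = K_s(1 + k_d θ_c) / [θ_c(Yk − k_d) − 1] = 43.4 × (1 + 0.0749 × 5.17) / [5.17 × (0.570 × 4.88 − 0.0749) − 1] = 60.21 / 12.99 = 4.633 mg/L.

S ≈ 4.63 mg/L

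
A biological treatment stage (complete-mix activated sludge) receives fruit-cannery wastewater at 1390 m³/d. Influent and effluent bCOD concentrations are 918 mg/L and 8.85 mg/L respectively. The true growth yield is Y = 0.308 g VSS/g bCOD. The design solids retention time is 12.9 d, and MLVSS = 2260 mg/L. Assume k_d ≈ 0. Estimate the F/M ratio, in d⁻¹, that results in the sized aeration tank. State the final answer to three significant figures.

With k_d = 0 the design equation reduces to V = Y Q (S₀−S) θ_c / X = 0.308 × 1390 × (918 − 8.85) × 12.9 / 2260 = 2222 m³.
F/M = Q·S₀ / (V·X) = 1390 × 918 / (2222 × 2260) = 0.2541 g bCOD·(g VSS·d)⁻¹.

F/M ≈ 0.254 d⁻¹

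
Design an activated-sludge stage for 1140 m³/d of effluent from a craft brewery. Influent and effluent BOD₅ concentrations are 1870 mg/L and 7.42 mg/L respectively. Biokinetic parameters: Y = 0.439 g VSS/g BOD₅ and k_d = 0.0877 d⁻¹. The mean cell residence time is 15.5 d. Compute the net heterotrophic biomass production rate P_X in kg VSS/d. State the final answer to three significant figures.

P_X ≈ 395 kg VSS/d

Observed yield with endogenous decay: Y_obs = Y / (1 + k_d·θ_c) = 0.439 / (1 + 0.0877 × 15.5) = 0.439 / 2.359 = 0.1861 g VSS/g BOD₅.
Substrate removed = Q·(S₀ − S) = 1140 m³/d × (1870 − 7.42) g/m³ = 2.12×10^6 g/d = 2123 kg/d.
So the net sludge growth is P_X = 0.1861 × 2123 = 395.1 kg VSS/d.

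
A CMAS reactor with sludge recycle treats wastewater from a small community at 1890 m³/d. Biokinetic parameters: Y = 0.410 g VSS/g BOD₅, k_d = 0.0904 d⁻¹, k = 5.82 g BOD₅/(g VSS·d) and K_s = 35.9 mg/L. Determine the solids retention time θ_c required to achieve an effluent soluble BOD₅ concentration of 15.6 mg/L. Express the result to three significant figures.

θ_c ≈ 1.58 d

At the target effluent, Y k S/(K_s+S) = 0.410×5.82×15.6/51.50 = 0.7228 d⁻¹.
Then 1/θ_c = μ − k_d = 0.7228 − 0.0904 = 0.6324 d⁻¹, giving θ_c = 1.581 d.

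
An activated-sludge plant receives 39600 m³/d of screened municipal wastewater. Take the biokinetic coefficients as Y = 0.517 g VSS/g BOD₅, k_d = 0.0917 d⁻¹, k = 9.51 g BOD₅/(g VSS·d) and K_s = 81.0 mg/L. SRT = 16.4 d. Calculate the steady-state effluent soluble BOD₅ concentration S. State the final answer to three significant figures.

S ≈ 2.60 mg/L

For a completely mixed reactor with recycle the Lawrence–McCarty relation gives S = K_s·(1 + k_d·θ_c) / [θ_c·(Y·k − k_d) − 1] = 81.0 × (1 + 0.0917 × 16.4) / [16.4 × (0.517 × 9.51 − 0.0917) − 1] = 202.8 / 78.13 = 2.596 mg/L.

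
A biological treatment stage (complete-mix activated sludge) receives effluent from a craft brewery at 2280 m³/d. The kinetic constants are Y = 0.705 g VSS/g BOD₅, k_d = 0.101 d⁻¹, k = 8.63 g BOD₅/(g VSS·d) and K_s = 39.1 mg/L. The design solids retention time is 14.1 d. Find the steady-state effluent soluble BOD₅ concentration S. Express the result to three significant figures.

S ≈ 1.14 mg/L

Effluent substrate depends only on kinetics and SRT: S = K_s(1 + k_d θ_c) / [θ_c(Yk − k_d) − 1] = 39.1 × (1 + 0.101 × 14.1) / [14.1 × (0.705 × 8.63 − 0.101) − 1] = 94.78 / 83.36 = 1.137 mg/L.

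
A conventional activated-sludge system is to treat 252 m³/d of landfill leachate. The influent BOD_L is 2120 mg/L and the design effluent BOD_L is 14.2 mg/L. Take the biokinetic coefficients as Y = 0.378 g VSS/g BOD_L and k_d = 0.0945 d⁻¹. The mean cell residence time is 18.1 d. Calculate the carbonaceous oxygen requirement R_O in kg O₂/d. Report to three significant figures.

R_O ≈ 426 kg O₂/d

Y_obs = Y / (1 + k_d θ_c) = 0.378 / (1 + 0.0945 × 18.1) = 0.378 / 2.710 = 0.1395.
Q·(S₀ − S) = 252 × (2120 − 14.2) × 10⁻³ = 530.7 kg/d removed.
Biomass synthesised: P_X = Y_obs × 530.7 = 74.01 kg VSS/d.
Carbonaceous O₂ demand = substrate oxidised − cell-mass equivalent = 530.7 − 1.42 × 74.01 = 425.6 kg O₂/d.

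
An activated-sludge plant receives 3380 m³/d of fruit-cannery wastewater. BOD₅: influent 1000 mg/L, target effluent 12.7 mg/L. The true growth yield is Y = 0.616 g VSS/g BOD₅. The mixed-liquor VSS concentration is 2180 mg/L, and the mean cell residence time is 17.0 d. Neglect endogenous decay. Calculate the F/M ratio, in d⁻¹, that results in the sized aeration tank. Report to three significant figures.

V·X = Y·Q·ΔS·θ_c gives V = 0.616 × 3380 × (1000 − 12.7) × 17.0 / 2180 = 16030 m³.
F/M = Q·S₀ / (V·X) = 3380 × 1000 / (16030 × 2180) = 0.09672 g BOD₅·(g VSS·d)⁻¹.

F/M ≈ 0.0967 d⁻¹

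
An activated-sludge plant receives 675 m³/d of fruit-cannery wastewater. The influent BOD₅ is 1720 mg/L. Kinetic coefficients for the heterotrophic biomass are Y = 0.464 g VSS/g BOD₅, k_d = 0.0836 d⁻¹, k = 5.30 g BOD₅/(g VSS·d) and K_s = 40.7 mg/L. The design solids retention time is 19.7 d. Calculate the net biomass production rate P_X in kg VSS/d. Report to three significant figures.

Effluent substrate depends only on kinetics and SRT: S = K_s(1 + k_d θ_c) / [θ_c(Yk − k_d) − 1] = 40.7 × (1 + 0.0836 × 19.7) / [19.7 × (0.464 × 5.30 − 0.0836) − 1] = 107.7 / 45.80 = 2.352 mg/L.
Correct the yield for decay: Y_obs = Y/(1 + k_d θ_c) = 0.464 / (1 + 0.0836 × 19.7) = 0.464 / 2.647 = 0.1753.
Mass of BOD₅ removed per day: Q(S₀ − S) = 675 × 1718 g/m³ = 1159 kg/d.
P_X = Y_obs · Q(S₀ − S) = 0.1753 × 1159 = 203.2 kg VSS/d.

P_X ≈ 203 kg VSS/d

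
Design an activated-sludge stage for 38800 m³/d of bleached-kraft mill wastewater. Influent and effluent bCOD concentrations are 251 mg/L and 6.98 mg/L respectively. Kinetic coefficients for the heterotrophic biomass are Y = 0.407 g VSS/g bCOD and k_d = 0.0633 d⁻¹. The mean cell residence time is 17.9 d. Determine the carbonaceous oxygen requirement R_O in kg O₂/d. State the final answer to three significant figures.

R_O ≈ 6900 kg O₂/d

Observed yield with endogenous decay: Y_obs = Y / (1 + k_d·θ_c) = 0.407 / (1 + 0.0633 × 17.9) = 0.407 / 2.133 = 0.1908 g VSS/g bCOD.
ΔS = 251 − 6.98 = 244.0 mg/L, so the substrate removal rate is 38800 × 244.0/1000 = 9468 kg bCOD/d.
Net sludge production P_X = 0.1908 × 9468 = 1807 kg VSS/d.
Carbonaceous O₂ demand = substrate oxidised − cell-mass equivalent = 9468 − 1.42 × 1807 = 6903 kg O₂/d.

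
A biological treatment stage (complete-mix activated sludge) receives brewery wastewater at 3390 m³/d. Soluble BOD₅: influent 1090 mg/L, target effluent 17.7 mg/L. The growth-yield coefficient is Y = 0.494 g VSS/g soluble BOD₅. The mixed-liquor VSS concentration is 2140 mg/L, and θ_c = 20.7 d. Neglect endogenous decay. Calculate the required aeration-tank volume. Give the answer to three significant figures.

V ≈ 17400 m³

Biomass mass balance (decay neglected): V·X = Y·Q·(S₀ − S)·θ_c, so V = 0.494 × 3390 × (1090 − 17.7) × 20.7 / 2140 = 17370 m³.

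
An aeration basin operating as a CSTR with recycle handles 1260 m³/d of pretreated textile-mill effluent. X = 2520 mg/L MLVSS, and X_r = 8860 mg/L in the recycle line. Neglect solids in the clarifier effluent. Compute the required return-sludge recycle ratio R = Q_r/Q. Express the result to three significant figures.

Solids balance on the clarifier gives (1+R)X = R·X_r, so R = X/(X_r − X) = 2520 / (8860 − 2520) = 0.3975.

R ≈ 0.397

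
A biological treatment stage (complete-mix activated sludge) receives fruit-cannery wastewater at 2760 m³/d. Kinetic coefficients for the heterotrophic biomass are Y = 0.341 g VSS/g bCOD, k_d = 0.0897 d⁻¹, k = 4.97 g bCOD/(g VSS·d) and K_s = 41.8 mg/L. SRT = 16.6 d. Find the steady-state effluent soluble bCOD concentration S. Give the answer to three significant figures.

From the Monod/SRT balance for a CMAS, S = K_s·(1+k_d θ_c)/[θ_c·(Y k − k_d) − 1] = 41.8 × (1 + 0.0897 × 16.6) / [16.6 × (0.341 × 4.97 − 0.0897) − 1] = 104.0 / 25.64 = 4.057 mg/L.

S ≈ 4.06 mg/L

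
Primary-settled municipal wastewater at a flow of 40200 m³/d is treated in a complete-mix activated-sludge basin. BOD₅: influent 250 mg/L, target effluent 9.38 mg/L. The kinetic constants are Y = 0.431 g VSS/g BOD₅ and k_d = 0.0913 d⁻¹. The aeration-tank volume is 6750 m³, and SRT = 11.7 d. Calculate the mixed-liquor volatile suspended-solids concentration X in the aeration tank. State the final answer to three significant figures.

X = Y·Q·ΔS·θ_c / [V·(1 + k_d θ_c)] = 0.431 × 40200 × (250 − 9.38) × 11.7 / [6750 × (1 + 0.0913 × 11.7)] = 3494 mg/L.

X ≈ 3490 mg/L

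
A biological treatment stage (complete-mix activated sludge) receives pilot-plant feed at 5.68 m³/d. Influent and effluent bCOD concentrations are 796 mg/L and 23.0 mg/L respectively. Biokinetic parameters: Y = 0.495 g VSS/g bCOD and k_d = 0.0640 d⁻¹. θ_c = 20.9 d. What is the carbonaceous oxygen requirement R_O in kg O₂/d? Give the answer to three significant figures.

The observed yield is Y_obs = Y/(1 + k_d·θ_c) = 0.495 / (1 + 0.0640 × 20.9) = 0.495 / 2.338 = 0.2118 g VSS per g bCOD removed.
ΔS = 796 − 23.0 = 773.0 mg/L, so the substrate removal rate is 5.68 × 773.0/1000 = 4.391 kg bCOD/d.
Biomass synthesised: P_X = Y_obs × 4.391 = 0.9297 kg VSS/d.
Carbonaceous O₂ demand = substrate oxidised − cell-mass equivalent = 4.391 − 1.42 × 0.9297 = 3.070 kg O₂/d.

R_O ≈ 3.07 kg O₂/d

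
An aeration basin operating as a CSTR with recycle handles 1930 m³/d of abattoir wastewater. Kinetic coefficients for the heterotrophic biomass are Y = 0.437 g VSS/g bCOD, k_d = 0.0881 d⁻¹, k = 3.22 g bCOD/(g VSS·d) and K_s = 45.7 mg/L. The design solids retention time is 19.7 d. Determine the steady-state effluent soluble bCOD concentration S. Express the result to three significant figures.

For a completely mixed reactor with recycle the Lawrence–McCarty relation gives S = K_s·(1 + k_d·θ_c) / [θ_c·(Y·k − k_d) − 1] = 45.7 × (1 + 0.0881 × 19.7) / [19.7 × (0.437 × 3.22 − 0.0881) − 1] = 125.0 / 24.99 = 5.004 mg/L.

S ≈ 5.00 mg/L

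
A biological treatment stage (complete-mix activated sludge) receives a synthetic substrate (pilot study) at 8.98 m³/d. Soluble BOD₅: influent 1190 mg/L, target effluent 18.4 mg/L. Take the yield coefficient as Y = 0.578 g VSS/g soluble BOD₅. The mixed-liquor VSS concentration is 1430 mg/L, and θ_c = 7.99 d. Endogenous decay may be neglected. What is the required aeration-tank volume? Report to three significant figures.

Biomass mass balance (decay neglected): V·X = Y·Q·(S₀ − S)·θ_c, so V = 0.578 × 8.98 × (1190 − 18.4) × 7.99 / 1430 = 33.98 m³.

V ≈ 34.0 m³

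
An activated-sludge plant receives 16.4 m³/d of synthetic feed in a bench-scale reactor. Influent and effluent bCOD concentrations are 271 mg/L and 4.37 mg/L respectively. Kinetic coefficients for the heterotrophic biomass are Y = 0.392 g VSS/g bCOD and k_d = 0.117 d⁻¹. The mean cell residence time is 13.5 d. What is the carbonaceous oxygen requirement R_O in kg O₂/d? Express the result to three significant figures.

Y_obs = Y / (1 + k_d θ_c) = 0.392 / (1 + 0.117 × 13.5) = 0.392 / 2.580 = 0.1520.
Q·(S₀ − S) = 16.4 × (271 − 4.37) × 10⁻³ = 4.373 kg/d removed.
Biomass synthesised: P_X = Y_obs × 4.373 = 0.6645 kg VSS/d.
R_O = Q·(S₀ − S) − 1.42·P_X = 4.373 − 1.42 × 0.6645 = 3.429 kg O₂/d.

R_O ≈ 3.43 kg O₂/d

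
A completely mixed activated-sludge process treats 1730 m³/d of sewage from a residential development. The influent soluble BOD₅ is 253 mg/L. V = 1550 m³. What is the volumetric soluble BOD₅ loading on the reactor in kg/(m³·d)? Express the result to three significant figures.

Volumetric loading L_v = Q·S₀ / V = 1730 × 253 g/m³ / 1550 m³ = 282.4 g/(m³·d) = 0.2824 kg soluble BOD₅/(m³·d).

L_v ≈ 0.282 kg soluble BOD₅/(m³·d)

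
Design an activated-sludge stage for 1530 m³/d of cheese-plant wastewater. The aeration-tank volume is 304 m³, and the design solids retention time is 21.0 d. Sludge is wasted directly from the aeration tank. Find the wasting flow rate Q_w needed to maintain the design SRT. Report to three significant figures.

Q_w ≈ 14.5 m³/d

Wasting from the aeration tank: Q_w = V / θ_c = 304.0 / 21.0 = 14.48 m³/d.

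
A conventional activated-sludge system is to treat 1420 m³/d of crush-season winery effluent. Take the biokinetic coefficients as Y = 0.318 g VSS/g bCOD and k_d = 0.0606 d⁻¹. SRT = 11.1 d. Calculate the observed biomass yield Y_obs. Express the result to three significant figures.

Y_obs ≈ 0.190 g VSS/g bCOD

Correct the yield for decay: Y_obs = Y/(1 + k_d θ_c) = 0.318 / (1 + 0.0606 × 11.1) = 0.318 / 1.673 = 0.1901.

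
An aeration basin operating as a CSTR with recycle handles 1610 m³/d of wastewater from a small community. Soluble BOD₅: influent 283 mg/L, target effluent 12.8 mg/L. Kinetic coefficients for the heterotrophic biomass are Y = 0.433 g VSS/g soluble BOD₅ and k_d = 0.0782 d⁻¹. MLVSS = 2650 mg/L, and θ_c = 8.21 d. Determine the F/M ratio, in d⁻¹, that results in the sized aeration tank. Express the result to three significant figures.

F/M ≈ 0.484 d⁻¹

From the SRT design equation V = Y Q (S₀−S) θ_c / [X (1 + k_d θ_c)] = 0.433 × 1610 × (283 − 12.8) × 8.21 / [2650 × (1 + 0.0782 × 8.21)] = 1.55×10^6 / 4351 = 355.4 m³.
F/M = Q·S₀ / (V·X) = 1610 × 283 / (355.4 × 2650) = 0.4838 g soluble BOD₅·(g VSS·d)⁻¹.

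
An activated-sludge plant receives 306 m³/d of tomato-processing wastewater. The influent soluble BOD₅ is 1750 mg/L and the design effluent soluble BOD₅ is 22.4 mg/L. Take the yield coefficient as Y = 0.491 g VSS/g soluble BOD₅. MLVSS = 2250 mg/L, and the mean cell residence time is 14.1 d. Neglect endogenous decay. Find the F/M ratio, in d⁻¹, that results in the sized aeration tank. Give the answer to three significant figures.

V·X = Y·Q·ΔS·θ_c gives V = 0.491 × 306 × (1750 − 22.4) × 14.1 / 2250 = 1627 m³.
F/M = applied load / biomass = Q·S₀/(V·X) = 306 × 1750 / (1627 × 2250) = 0.1463 d⁻¹.

F/M ≈ 0.146 d⁻¹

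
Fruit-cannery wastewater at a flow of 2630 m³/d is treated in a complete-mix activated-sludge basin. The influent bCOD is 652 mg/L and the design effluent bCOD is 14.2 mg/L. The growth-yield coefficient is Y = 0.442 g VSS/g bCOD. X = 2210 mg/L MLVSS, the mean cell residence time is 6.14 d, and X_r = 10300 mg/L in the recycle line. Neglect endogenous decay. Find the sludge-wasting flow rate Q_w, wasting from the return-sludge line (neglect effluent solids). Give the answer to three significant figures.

Q_w ≈ 72.0 m³/d

Biomass mass balance (decay neglected): V·X = Y·Q·(S₀ − S)·θ_c, so V = 0.442 × 2630 × (652 − 14.2) × 6.14 / 2210 = 2060 m³.
θ_c = V·X/(Q_w·X_r) when wasting from the recycle, so Q_w = V·X/(θ_c·X_r) = 2060 × 2210 / (6.14 × 10300) = 71.98 m³/d.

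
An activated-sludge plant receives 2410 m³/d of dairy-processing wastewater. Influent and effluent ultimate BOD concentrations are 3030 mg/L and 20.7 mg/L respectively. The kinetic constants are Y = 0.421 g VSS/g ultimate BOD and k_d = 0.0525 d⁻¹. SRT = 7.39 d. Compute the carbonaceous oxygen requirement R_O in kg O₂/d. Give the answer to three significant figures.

R_O ≈ 4130 kg O₂/d

Observed yield with endogenous decay: Y_obs = Y / (1 + k_d·θ_c) = 0.421 / (1 + 0.0525 × 7.39) = 0.421 / 1.388 = 0.3033 g VSS/g ultimate BOD.
Q·(S₀ − S) = 2410 × (3030 − 20.7) × 10⁻³ = 7252 kg/d removed.
Biomass synthesised: P_X = Y_obs × 7252 = 2200 kg VSS/d.
R_O = Q·ΔS − 1.42 P_X = 7252 − 3124 = 4129 kg O₂/d.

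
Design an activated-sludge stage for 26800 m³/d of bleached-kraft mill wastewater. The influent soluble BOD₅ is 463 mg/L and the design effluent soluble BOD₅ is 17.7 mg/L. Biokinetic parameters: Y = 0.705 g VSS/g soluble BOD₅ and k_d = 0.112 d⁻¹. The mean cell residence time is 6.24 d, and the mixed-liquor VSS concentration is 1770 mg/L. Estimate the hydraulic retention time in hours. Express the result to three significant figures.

From the SRT design equation V = Y Q (S₀−S) θ_c / [X (1 + k_d θ_c)] = 0.705 × 26800 × (463 − 17.7) × 6.24 / [1770 × (1 + 0.112 × 6.24)] = 5.25×10^7 / 3007 = 17459 m³.
Hydraulic retention time τ = V/Q = 17459 / 26800 = 0.6515 d = 15.64 h.

τ ≈ 15.6 h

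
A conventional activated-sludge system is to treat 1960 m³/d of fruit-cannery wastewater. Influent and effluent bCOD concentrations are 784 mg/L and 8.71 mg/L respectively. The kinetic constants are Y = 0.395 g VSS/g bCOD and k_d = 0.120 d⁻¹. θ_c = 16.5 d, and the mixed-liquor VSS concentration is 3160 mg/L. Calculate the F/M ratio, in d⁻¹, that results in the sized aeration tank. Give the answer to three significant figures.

F/M ≈ 0.462 d⁻¹

Steady-state biomass mass balance: V·X·(1 + k_d·θ_c) = Y·Q·(S₀ − S)·θ_c, so V = 0.395 × 1960 × (784 − 8.71) × 16.5 / [3160 × (1 + 0.120 × 16.5)] = 9.9×10^6 / 9417 = 1052 m³.
F/M = Q·S₀ / (V·X) = 1960 × 784 / (1052 × 3160) = 0.4624 g bCOD·(g VSS·d)⁻¹.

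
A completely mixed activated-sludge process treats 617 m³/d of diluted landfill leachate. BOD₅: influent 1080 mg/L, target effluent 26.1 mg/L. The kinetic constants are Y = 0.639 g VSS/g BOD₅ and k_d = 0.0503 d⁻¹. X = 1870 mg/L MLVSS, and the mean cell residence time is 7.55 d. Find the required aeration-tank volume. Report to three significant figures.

Steady-state biomass mass balance: V·X·(1 + k_d·θ_c) = Y·Q·(S₀ − S)·θ_c, so V = 0.639 × 617 × (1080 − 26.1) × 7.55 / [1870 × (1 + 0.0503 × 7.55)] = 3.14×10^6 / 2580 = 1216 m³.

V ≈ 1220 m³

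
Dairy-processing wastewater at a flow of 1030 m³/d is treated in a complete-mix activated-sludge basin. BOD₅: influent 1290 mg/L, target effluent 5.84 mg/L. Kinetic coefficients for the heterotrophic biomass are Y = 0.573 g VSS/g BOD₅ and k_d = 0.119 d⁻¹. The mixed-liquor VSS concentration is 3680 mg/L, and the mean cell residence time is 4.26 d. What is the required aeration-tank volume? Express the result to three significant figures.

Rearranging the biomass balance for a CMAS with decay, V = Y·Q·ΔS·θ_c / [X·(1+k_d θ_c)] = 0.573 × 1030 × (1290 − 5.84) × 4.26 / [3680 × (1 + 0.119 × 4.26)] = 3.23×10^6 / 5546 = 582.2 m³.

V ≈ 582 m³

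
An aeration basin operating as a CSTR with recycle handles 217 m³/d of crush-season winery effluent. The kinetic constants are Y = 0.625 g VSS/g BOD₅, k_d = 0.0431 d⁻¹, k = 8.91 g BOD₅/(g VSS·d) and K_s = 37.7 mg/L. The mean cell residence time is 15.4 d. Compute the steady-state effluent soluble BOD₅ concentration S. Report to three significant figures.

For a completely mixed reactor with recycle the Lawrence–McCarty relation gives S = K_s·(1 + k_d·θ_c) / [θ_c·(Y·k − k_d) − 1] = 37.7 × (1 + 0.0431 × 15.4) / [15.4 × (0.625 × 8.91 − 0.0431) − 1] = 62.72 / 84.10 = 0.7459 mg/L.

S ≈ 0.746 mg/L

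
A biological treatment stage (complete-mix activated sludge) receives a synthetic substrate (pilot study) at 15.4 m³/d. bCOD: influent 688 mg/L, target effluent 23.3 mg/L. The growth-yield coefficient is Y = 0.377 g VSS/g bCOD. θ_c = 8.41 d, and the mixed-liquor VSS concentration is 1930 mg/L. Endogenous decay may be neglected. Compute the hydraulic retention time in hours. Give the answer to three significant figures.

τ ≈ 26.2 h

V·X = Y·Q·ΔS·θ_c gives V = 0.377 × 15.4 × (688 − 23.3) × 8.41 / 1930 = 16.82 m³.
Hydraulic retention time τ = V/Q = 16.82 / 15.4 = 1.092 d = 26.21 h.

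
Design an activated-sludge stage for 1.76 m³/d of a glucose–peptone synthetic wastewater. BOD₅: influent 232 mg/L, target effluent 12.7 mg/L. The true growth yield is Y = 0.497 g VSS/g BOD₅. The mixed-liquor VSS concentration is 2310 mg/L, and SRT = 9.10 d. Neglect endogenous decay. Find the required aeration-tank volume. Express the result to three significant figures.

V ≈ 0.756 m³

With k_d = 0 the design equation reduces to V = Y Q (S₀−S) θ_c / X = 0.497 × 1.76 × (232 − 12.7) × 9.10 / 2310 = 0.7557 m³.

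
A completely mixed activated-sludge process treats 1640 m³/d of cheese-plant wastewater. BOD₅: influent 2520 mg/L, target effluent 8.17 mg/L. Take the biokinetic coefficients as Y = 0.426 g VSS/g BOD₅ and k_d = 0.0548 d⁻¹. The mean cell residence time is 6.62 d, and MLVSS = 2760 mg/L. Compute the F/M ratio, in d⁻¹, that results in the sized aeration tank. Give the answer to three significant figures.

F/M ≈ 0.485 d⁻¹

Rearranging the biomass balance for a CMAS with decay, V = Y·Q·ΔS·θ_c / [X·(1+k_d θ_c)] = 0.426 × 1640 × (2520 − 8.17) × 6.62 / [2760 × (1 + 0.0548 × 6.62)] = 1.16×10^7 / 3761 = 3089 m³.
Food-to-microorganism ratio F/M = Q S₀ / (V X) = 1640 × 2520 / (3089 × 2760) = 0.4848 d⁻¹.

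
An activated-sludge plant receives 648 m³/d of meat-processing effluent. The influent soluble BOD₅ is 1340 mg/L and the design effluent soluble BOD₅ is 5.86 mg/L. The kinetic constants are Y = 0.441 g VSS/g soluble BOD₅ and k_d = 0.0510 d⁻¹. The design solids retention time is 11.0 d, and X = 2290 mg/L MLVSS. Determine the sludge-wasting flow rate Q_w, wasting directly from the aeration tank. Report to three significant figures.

Q_w ≈ 107 m³/d

Steady-state biomass mass balance: V·X·(1 + k_d·θ_c) = Y·Q·(S₀ − S)·θ_c, so V = 0.441 × 648 × (1340 − 5.86) × 11.0 / [2290 × (1 + 0.0510 × 11.0)] = 4.19×10^6 / 3575 = 1173 m³.
For wasting at MLVSS concentration, Q_w = V/θ_c = 1173/11.0 = 106.7 m³/d.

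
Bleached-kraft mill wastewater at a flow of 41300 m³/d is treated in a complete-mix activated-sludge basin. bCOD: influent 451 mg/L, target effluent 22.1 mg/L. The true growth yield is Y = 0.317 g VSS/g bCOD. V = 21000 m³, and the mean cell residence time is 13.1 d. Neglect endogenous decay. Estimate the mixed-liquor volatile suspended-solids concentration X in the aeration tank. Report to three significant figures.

X ≈ 3500 mg/L

From V·X = Y·Q·(S₀ − S)·θ_c (decay neglected): X = 0.317 × 41300 × (451 − 22.1) × 13.1 / 21000 = 3503 mg/L.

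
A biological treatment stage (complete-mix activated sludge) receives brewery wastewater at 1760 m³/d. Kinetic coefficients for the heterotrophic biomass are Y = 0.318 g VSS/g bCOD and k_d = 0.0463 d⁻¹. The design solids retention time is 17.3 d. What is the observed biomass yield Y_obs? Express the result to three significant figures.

Correct the yield for decay: Y_obs = Y/(1 + k_d θ_c) = 0.318 / (1 + 0.0463 × 17.3) = 0.318 / 1.801 = 0.1766.

Y_obs ≈ 0.177 g VSS/g bCOD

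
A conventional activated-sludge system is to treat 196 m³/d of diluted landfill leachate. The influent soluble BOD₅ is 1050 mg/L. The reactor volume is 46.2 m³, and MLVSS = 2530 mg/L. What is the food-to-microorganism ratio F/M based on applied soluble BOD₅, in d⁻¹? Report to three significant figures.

F/M = Q·S₀ / (V·X) = 196 × 1050 / (46.20 × 2530) = 1.761 g soluble BOD₅·(g VSS·d)⁻¹.

F/M ≈ 1.76 d⁻¹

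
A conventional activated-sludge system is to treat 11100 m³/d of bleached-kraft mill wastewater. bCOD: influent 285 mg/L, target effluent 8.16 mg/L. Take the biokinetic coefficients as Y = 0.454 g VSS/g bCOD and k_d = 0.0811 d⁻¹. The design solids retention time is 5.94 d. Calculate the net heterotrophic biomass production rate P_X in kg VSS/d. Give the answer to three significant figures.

Y_obs = Y / (1 + k_d θ_c) = 0.454 / (1 + 0.0811 × 5.94) = 0.454 / 1.482 = 0.3064.
Mass of bCOD removed per day: Q(S₀ − S) = 11100 × 276.8 g/m³ = 3073 kg/d.
So the net sludge growth is P_X = 0.3064 × 3073 = 941.5 kg VSS/d.

P_X ≈ 942 kg VSS/d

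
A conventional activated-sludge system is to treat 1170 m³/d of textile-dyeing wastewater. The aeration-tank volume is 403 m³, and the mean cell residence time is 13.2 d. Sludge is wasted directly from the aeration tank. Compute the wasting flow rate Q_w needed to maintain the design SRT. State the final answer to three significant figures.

Wasting from the aeration tank: Q_w = V / θ_c = 403.0 / 13.2 = 30.53 m³/d.

Q_w ≈ 30.5 m³/d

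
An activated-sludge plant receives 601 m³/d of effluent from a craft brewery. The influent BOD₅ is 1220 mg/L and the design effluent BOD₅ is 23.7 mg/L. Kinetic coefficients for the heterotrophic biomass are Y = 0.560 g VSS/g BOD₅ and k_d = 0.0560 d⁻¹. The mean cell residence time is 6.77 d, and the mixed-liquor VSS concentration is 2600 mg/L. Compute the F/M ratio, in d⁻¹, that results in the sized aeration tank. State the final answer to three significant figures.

Rearranging the biomass balance for a CMAS with decay, V = Y·Q·ΔS·θ_c / [X·(1+k_d θ_c)] = 0.560 × 601 × (1220 − 23.7) × 6.77 / [2600 × (1 + 0.0560 × 6.77)] = 2.73×10^6 / 3586 = 760.2 m³.
Food-to-microorganism ratio F/M = Q S₀ / (V X) = 601 × 1220 / (760.2 × 2600) = 0.3710 d⁻¹.

F/M ≈ 0.371 d⁻¹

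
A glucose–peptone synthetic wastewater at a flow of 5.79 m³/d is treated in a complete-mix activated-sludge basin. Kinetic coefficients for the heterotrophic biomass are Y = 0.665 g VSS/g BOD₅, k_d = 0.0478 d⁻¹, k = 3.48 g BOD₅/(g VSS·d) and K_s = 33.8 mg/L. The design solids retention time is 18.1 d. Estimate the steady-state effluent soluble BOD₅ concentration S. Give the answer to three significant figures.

Effluent substrate depends only on kinetics and SRT: S = K_s(1 + k_d θ_c) / [θ_c(Yk − k_d) − 1] = 33.8 × (1 + 0.0478 × 18.1) / [18.1 × (0.665 × 3.48 − 0.0478) − 1] = 63.04 / 40.02 = 1.575 mg/L.

S ≈ 1.58 mg/L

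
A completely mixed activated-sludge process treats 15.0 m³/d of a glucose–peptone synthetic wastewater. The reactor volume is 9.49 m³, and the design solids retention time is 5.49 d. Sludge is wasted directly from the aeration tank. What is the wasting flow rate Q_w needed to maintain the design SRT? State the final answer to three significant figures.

Wasting from the aeration tank: Q_w = V / θ_c = 9.490 / 5.49 = 1.729 m³/d.

Q_w ≈ 1.73 m³/d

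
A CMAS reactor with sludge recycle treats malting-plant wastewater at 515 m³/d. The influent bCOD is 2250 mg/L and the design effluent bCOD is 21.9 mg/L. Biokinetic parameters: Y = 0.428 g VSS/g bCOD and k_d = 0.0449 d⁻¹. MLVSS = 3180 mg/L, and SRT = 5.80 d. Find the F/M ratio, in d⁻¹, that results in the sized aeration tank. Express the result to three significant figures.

F/M ≈ 0.513 d⁻¹

Steady-state biomass mass balance: V·X·(1 + k_d·θ_c) = Y·Q·(S₀ − S)·θ_c, so V = 0.428 × 515 × (2250 − 21.9) × 5.80 / [3180 × (1 + 0.0449 × 5.80)] = 2.85×10^6 / 4008 = 710.7 m³.
Food-to-microorganism ratio F/M = Q S₀ / (V X) = 515 × 2250 / (710.7 × 3180) = 0.5127 d⁻¹.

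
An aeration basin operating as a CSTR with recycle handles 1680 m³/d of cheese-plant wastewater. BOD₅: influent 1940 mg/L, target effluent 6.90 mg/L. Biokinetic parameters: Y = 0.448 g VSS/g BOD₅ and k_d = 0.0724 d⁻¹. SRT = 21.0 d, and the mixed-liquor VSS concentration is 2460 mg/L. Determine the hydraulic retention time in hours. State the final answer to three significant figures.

τ ≈ 70.4 h

From the SRT design equation V = Y Q (S₀−S) θ_c / [X (1 + k_d θ_c)] = 0.448 × 1680 × (1940 − 6.90) × 21.0 / [2460 × (1 + 0.0724 × 21.0)] = 3.06×10^7 / 6200 = 4928 m³.
HRT = V/Q = 4928 m³ / 1680 m³·d⁻¹ = 2.933 d × 24 = 70.40 h.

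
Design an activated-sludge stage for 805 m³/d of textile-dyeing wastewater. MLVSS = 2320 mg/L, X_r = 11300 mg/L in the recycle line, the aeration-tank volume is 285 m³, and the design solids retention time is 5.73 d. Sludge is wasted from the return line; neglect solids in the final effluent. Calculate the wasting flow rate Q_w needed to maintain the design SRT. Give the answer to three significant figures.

Q_w = (V·X)/(θ_c X_r) = 285.0 × 2320 / (5.73 × 11300) = 10.21 m³/d.

Q_w ≈ 10.2 m³/d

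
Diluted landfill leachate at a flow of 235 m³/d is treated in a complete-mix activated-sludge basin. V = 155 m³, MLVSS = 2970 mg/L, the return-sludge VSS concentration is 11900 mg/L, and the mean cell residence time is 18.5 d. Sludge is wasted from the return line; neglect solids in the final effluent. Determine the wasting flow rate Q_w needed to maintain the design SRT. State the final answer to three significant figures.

Q_w ≈ 2.09 m³/d

θ_c = V·X/(Q_w·X_r) when wasting from the recycle, so Q_w = V·X/(θ_c·X_r) = 155.0 × 2970 / (18.5 × 11900) = 2.091 m³/d.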